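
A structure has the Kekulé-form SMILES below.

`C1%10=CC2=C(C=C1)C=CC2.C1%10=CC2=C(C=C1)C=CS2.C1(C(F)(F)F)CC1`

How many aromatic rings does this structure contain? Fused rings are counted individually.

3

The SMILES encodes a six-membered carbon ring with three alternating C=C double bonds, fused to a five-membered carbon ring containing one C=C double bond and one sp³ carbon; a six-membered carbon ring with three alternating C=C double bonds, fused to a five-membered ring containing one sulfur and two C=C double bonds; a three-membered saturated carbon ring.
The 6-membered ring has a continuous p-orbital overlap around the ring; 3 ring double bonds give 6 π electrons. Since 6 = 4n+2 (n=1), it is aromatic (benzene ring).
The 5-membered ring has one sp³ carbon, so it is not fully conjugated — not aromatic (cyclopentene ring).
The fused 6/5-membered bicyclic (with one sulfur) is a single π system with 9 sp² atoms and 10 π electrons from ring double bonds plus a heteroatom lone pair. 10 = 4(2)+2, so the system is aromatic and both rings count as aromatic (benzothiophene).
The 3-membered ring has only sp³ atoms, so it is not fully conjugated — not aromatic (cyclopropane).
3 of the 5 rings are aromatic. Total: 3.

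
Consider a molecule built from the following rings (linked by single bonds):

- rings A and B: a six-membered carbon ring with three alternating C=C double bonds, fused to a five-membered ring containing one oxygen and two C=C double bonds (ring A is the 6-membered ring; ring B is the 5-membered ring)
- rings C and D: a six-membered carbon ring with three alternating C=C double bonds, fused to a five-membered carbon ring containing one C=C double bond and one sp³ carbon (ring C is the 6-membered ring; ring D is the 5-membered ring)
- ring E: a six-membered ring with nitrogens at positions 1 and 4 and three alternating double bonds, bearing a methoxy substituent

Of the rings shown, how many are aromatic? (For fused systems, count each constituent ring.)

4

Rings A and B form a fused bicyclic system (with one oxygen) with 9 sp² atoms and 10 π electrons from ring double bonds plus a heteroatom lone pair. 10 = 4(2)+2, so the system is aromatic and both rings count as aromatic (benzofuran).
Ring C has a continuous p-orbital overlap around the ring; 3 ring double bonds give 6 π electrons. Since 6 = 4n+2 (n=1), ring C is aromatic (benzene ring).
Ring D has one sp³ carbon, so it is not fully conjugated — not aromatic (cyclopentene ring).
Ring E has a continuous p-orbital overlap around the ring; 3 ring double bonds give 6 π electrons. Since 6 = 4n+2 (n=1), ring E is aromatic (pyrazine).
Aromatic: A, B, C, E. Total: 4.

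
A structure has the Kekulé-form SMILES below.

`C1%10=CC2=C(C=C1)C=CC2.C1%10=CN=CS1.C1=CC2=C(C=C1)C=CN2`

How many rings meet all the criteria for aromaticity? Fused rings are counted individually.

The SMILES encodes a six-membered carbon ring with three alternating C=C double bonds, fused to a five-membered carbon ring containing one C=C double bond and one sp³ carbon; a five-membered ring with a sulfur at position 1 and a nitrogen at position 3 (in a C=N bond), with two double bonds; a six-membered carbon ring with three alternating C=C double bonds, fused to a five-membered ring containing one N–H nitrogen and two C=C double bonds.
The 6-membered ring is planar and fully conjugated; 3 ring double bonds give 6 π electrons. That satisfies 4n+2 with n=1, so it is aromatic (benzene ring).
The 5-membered ring has one sp³ carbon, so it is not fully conjugated — not aromatic (cyclopentene ring).
The 5-membered ring with one sulfur and one =N– is fully conjugated (every ring atom contributes a p orbital); 2 ring double bonds (4 π electrons) plus a heteroatom lone pair (2) give 6 π electrons. Since 6 = 4n+2 (n=1), it is aromatic (thiazole).
The fused 6/5-membered bicyclic (with one N–H) is a single π system with 9 sp² atoms and 10 π electrons from ring double bonds plus a heteroatom lone pair. 10 = 4(2)+2, so the system is aromatic and both rings count as aromatic (indole).
4 of the 5 rings are aromatic. Total: 4.

4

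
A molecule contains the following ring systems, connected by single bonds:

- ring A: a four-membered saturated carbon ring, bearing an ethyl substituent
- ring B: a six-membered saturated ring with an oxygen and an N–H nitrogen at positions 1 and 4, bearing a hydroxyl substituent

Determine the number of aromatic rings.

0

Ring A has only sp³ atoms, so it is not fully conjugated — not aromatic (cyclobutane).
Ring B has only sp³ atoms, so it is not fully conjugated — not aromatic (morpholine).
No ring is aromatic. Total: 0.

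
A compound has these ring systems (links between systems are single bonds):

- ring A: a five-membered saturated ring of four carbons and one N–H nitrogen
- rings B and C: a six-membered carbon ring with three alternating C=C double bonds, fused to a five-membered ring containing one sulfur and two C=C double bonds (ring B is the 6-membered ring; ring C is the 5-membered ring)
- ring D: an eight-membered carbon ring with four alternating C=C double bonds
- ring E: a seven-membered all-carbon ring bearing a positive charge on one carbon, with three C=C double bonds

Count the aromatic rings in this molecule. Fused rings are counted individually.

3

Ring A has only sp³ atoms, so it is not fully conjugated — not aromatic (pyrrolidine).
Rings B and C form a fused bicyclic system (with one sulfur) with 9 sp² atoms and 10 π electrons from ring double bonds plus a heteroatom lone pair. 10 = 4(2)+2, so the system is aromatic and both rings count as aromatic (benzothiophene).
Ring D has only sp² ring atoms; a planar conformation would have a fully conjugated π system of 8 electrons. But 8 = 4(2), which is 4n not 4n+2, so ring D is not aromatic (cyclooctatetraene) — cyclooctatetraene distorts into a non-planar tub to avoid antiaromaticity.
Ring E is fully conjugated (every ring atom contributes a p orbital); 3 ring double bonds (6 π electrons) plus the carbocation's empty p orbital (0, but keeps the ring conjugated) give 6 π electrons. That satisfies 4n+2 with n=1, so ring E is aromatic (tropylium cation).
Aromatic: B, C, E. Total: 3.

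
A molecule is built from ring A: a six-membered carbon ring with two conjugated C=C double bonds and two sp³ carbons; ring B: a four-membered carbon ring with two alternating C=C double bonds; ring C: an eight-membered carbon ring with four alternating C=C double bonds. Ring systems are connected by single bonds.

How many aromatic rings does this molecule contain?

Ring A has two sp³ carbons, so it is not fully conjugated — not aromatic (1,3-cyclohexadiene).
Ring B has only sp² ring atoms; a planar conformation would have a fully conjugated π system of 4 electrons. But 4 = 4(1), which is 4n not 4n+2, so ring B is not aromatic (cyclobutadiene) — cyclobutadiene is antiaromatic and distorts to a rectangle.
Ring C has only sp² ring atoms; a planar conformation would have a fully conjugated π system of 8 electrons. But 8 = 4(2), which is 4n not 4n+2, so ring C is not aromatic (cyclooctatetraene) — cyclooctatetraene distorts into a non-planar tub to avoid antiaromaticity.
No ring is aromatic. Total: 0.

0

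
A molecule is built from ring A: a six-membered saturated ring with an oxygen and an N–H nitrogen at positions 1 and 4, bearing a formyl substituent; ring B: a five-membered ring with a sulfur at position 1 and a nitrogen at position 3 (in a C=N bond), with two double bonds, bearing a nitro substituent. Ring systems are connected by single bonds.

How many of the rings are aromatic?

Ring A has only sp³ atoms, so it is not fully conjugated — not aromatic (morpholine).
Ring B is planar and fully conjugated; 2 ring double bonds (4 π electrons) plus a heteroatom lone pair (2) give 6 π electrons. That satisfies 4n+2 with n=1, so ring B is aromatic (thiazole).
Aromatic: B. Total: 1.

1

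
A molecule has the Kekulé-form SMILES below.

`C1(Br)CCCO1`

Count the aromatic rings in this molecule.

0

The SMILES encodes a five-membered saturated ring of four carbons and one oxygen.
The 5-membered ring with one oxygen has only sp³ atoms, so it is not fully conjugated — not aromatic (tetrahydrofuran).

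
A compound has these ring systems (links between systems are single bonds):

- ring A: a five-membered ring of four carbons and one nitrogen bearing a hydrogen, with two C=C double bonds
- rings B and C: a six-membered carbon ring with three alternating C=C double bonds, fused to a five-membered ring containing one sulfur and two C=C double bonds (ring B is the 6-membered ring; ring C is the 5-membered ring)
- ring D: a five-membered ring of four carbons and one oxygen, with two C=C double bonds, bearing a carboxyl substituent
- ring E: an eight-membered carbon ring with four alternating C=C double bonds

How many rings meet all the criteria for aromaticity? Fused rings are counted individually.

Ring A is planar and fully conjugated; 2 ring double bonds (4 π electrons) plus a heteroatom lone pair (2) give 6 π electrons. That satisfies 4n+2 with n=1, so ring A is aromatic (pyrrole).
Rings B and C form a fused bicyclic system (with one sulfur) with 9 sp² atoms and 10 π electrons from ring double bonds plus a heteroatom lone pair. 10 = 4(2)+2, so the system is aromatic and both rings count as aromatic (benzothiophene).
Ring D is fully conjugated (every ring atom contributes a p orbital); 2 ring double bonds (4 π electrons) plus a heteroatom lone pair (2) give 6 π electrons. That satisfies 4n+2 with n=1, so ring D is aromatic (furan).
Ring E has only sp² ring atoms; a planar conformation would have a fully conjugated π system of 8 electrons. But 8 = 4(2), which is 4n not 4n+2, so ring E is not aromatic (cyclooctatetraene) — cyclooctatetraene distorts into a non-planar tub to avoid antiaromaticity.
Aromatic: A, B, C, D. Total: 4.

4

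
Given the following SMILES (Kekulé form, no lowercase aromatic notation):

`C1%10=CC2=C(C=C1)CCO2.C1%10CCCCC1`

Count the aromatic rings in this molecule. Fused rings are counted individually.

The SMILES encodes a six-membered carbon ring with three alternating C=C double bonds, fused to a five-membered ring containing one oxygen and two sp³ carbons; a six-membered saturated carbon ring.
The 6-membered ring has a continuous p-orbital overlap around the ring; 3 ring double bonds give 6 π electrons. That satisfies 4n+2 with n=1, so it is aromatic (benzene ring).
The 5-membered ring with one oxygen has two sp³ carbons, so it is not fully conjugated — not aromatic (oxolane ring).
The second 6-membered ring has only sp³ atoms, so it is not fully conjugated — not aromatic (cyclohexane).
1 of the 3 rings is aromatic. Total: 1.

1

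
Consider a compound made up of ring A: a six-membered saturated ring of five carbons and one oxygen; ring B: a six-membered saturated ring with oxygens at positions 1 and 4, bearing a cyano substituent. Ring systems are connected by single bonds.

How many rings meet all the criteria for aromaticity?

Ring A has only sp³ atoms, so it is not fully conjugated — not aromatic (tetrahydropyran).
Ring B has only sp³ atoms, so it is not fully conjugated — not aromatic (1,4-dioxane).
No ring is aromatic. Total: 0.

0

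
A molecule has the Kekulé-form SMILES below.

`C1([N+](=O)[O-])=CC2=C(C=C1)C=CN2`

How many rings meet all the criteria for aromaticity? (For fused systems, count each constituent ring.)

The SMILES encodes a six-membered carbon ring with three alternating C=C double bonds, fused to a five-membered ring containing one N–H nitrogen and two C=C double bonds.
The fused 6/5-membered bicyclic (with one N–H) is a single π system with 9 sp² atoms and 10 π electrons from ring double bonds plus a heteroatom lone pair. 10 = 4(2)+2, so the system is aromatic and both rings count as aromatic (indole).
2 of the 2 rings are aromatic. Total: 2.

2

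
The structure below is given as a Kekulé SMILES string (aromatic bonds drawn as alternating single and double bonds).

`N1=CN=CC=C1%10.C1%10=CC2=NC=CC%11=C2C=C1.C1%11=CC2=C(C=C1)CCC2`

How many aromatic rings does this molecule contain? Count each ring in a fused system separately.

The SMILES encodes a six-membered ring with nitrogens at positions 1 and 3 and three alternating double bonds; two fused six-membered rings, each with three alternating double bonds; one ring is all carbon and the other has one ring nitrogen; a six-membered carbon ring with three alternating C=C double bonds, fused to a saturated five-membered carbon ring.
The 6-membered ring with two nitrogens (1,3) is fully conjugated (every ring atom contributes a p orbital); 3 ring double bonds give 6 π electrons. Since 6 = 4n+2 (n=1), it is aromatic (pyrimidine).
The fused 6/6-membered bicyclic (with one nitrogen) is a single π system with 10 sp² atoms and 10 π electrons from ring double bonds. 10 = 4(2)+2, so the system is aromatic and both rings count as aromatic (quinoline).
The 6-membered ring has a continuous p-orbital overlap around the ring; 3 ring double bonds give 6 π electrons. 6 = 4(1)+2, so it is aromatic (benzene ring).
The 5-membered ring has three sp³ carbons, so it is not fully conjugated — not aromatic (cyclopentane ring).
4 of the 5 rings are aromatic. Total: 4.

4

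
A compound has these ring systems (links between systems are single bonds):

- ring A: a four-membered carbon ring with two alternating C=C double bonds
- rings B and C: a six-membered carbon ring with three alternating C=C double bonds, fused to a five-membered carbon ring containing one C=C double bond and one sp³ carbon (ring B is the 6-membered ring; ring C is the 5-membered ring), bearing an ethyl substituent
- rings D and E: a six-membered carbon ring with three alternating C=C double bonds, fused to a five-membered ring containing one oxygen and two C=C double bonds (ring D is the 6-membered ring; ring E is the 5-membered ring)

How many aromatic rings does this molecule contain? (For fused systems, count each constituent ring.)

Ring A has only sp² ring atoms; a planar conformation would have a fully conjugated π system of 4 electrons. But 4 = 4(1), which is 4n not 4n+2, so ring A is not aromatic (cyclobutadiene) — cyclobutadiene is antiaromatic and distorts to a rectangle.
Ring B has a continuous p-orbital overlap around the ring; 3 ring double bonds give 6 π electrons. That satisfies 4n+2 with n=1, so ring B is aromatic (benzene ring).
Ring C has one sp³ carbon, so it is not fully conjugated — not aromatic (cyclopentene ring).
Rings D and E form a fused bicyclic system (with one oxygen) with 9 sp² atoms and 10 π electrons from ring double bonds plus a heteroatom lone pair. 10 = 4(2)+2, so the system is aromatic and both rings count as aromatic (benzofuran).
Aromatic: B, D, E. Total: 3.

3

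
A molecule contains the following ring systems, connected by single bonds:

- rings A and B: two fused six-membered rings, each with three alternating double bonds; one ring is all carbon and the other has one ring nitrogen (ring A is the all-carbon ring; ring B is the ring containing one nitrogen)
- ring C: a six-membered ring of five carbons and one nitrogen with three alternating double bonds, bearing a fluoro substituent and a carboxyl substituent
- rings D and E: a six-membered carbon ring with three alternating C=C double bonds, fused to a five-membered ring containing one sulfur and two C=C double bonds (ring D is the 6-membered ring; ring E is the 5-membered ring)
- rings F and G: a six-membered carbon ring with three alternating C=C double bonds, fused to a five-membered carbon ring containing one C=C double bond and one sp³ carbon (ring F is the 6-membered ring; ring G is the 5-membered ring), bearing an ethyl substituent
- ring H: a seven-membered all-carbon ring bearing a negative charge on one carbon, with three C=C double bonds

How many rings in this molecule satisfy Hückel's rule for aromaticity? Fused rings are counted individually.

6

Rings A and B form a fused bicyclic system (with one nitrogen) with 10 sp² atoms and 10 π electrons from ring double bonds. 10 = 4(2)+2, so the system is aromatic and both rings count as aromatic (quinoline).
Ring C has a continuous p-orbital overlap around the ring; 3 ring double bonds give 6 π electrons. Since 6 = 4n+2 (n=1), ring C is aromatic (pyridine).
Rings D and E form a fused bicyclic system (with one sulfur) with 9 sp² atoms and 10 π electrons from ring double bonds plus a heteroatom lone pair. 10 = 4(2)+2, so the system is aromatic and both rings count as aromatic (benzothiophene).
Ring F is planar and fully conjugated; 3 ring double bonds give 6 π electrons. Since 6 = 4n+2 (n=1), ring F is aromatic (benzene ring).
Ring G has one sp³ carbon, so it is not fully conjugated — not aromatic (cyclopentene ring).
Ring H has only sp² ring atoms; a planar conformation would have a fully conjugated π system of 8 electrons. But 8 = 4(2), which is 4n not 4n+2, so ring H is not aromatic (cycloheptatrienyl anion).
Aromatic: A, B, C, D, E, F. Total: 6.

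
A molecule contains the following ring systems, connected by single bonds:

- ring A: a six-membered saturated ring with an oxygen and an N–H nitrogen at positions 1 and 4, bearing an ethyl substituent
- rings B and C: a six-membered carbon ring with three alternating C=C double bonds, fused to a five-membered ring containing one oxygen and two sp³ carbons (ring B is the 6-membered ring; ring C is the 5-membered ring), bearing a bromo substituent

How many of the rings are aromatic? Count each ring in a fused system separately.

1

Ring A has only sp³ atoms, so it is not fully conjugated — not aromatic (morpholine).
Ring B has a continuous p-orbital overlap around the ring; 3 ring double bonds give 6 π electrons. 6 = 4(1)+2, so ring B is aromatic (benzene ring).
Ring C has two sp³ carbons, so it is not fully conjugated — not aromatic (oxolane ring).
Aromatic: B. Total: 1.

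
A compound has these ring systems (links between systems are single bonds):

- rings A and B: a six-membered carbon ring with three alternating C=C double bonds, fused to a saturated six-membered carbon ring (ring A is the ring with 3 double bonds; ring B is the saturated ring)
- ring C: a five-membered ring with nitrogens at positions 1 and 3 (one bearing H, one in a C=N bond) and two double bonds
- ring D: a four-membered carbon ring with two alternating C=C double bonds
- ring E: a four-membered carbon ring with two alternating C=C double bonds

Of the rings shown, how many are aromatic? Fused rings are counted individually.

Ring A is fully conjugated (every ring atom contributes a p orbital); 3 ring double bonds give 6 π electrons. 6 = 4(1)+2, so ring A is aromatic (benzene ring).
Ring B has four sp³ carbons, so it is not fully conjugated — not aromatic (cyclohexane ring).
Ring C is fully conjugated (every ring atom contributes a p orbital); 2 ring double bonds (4 π electrons) plus a heteroatom lone pair (2) give 6 π electrons. Since 6 = 4n+2 (n=1), ring C is aromatic (imidazole).
Ring D has only sp² ring atoms; a planar conformation would have a fully conjugated π system of 4 electrons. But 4 = 4(1), which is 4n not 4n+2, so ring D is not aromatic (cyclobutadiene) — cyclobutadiene is antiaromatic and distorts to a rectangle.
Ring E has only sp² ring atoms; a planar conformation would have a fully conjugated π system of 4 electrons. But 4 = 4(1), which is 4n not 4n+2, so ring E is not aromatic (cyclobutadiene) — cyclobutadiene is antiaromatic and distorts to a rectangle.
Aromatic: A, C. Total: 2.

2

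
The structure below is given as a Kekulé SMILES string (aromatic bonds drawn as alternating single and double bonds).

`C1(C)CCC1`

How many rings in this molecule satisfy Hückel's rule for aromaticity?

0

The SMILES encodes a four-membered saturated carbon ring.
The 4-membered ring has only sp³ atoms, so it is not fully conjugated — not aromatic (cyclobutane).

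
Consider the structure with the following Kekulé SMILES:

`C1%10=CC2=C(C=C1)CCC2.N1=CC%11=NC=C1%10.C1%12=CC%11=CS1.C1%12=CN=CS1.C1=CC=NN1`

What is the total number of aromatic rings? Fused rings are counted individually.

5

The SMILES encodes a six-membered carbon ring with three alternating C=C double bonds, fused to a saturated five-membered carbon ring; a six-membered ring with nitrogens at positions 1 and 4 and three alternating double bonds; a five-membered ring of four carbons and one sulfur, with two C=C double bonds; a five-membered ring with a sulfur at position 1 and a nitrogen at position 3 (in a C=N bond), with two double bonds; a five-membered ring with two adjacent nitrogens (one bearing H, one in a double bond) and two double bonds.
The 6-membered ring is fully conjugated (every ring atom contributes a p orbital); 3 ring double bonds give 6 π electrons. Since 6 = 4n+2 (n=1), it is aromatic (benzene ring).
The 5-membered ring has three sp³ carbons, so it is not fully conjugated — not aromatic (cyclopentane ring).
The 6-membered ring with two nitrogens (1,4) is planar and fully conjugated; 3 ring double bonds give 6 π electrons. 6 = 4(1)+2, so it is aromatic (pyrazine).
The 5-membered ring with one sulfur is fully conjugated (every ring atom contributes a p orbital); 2 ring double bonds (4 π electrons) plus a heteroatom lone pair (2) give 6 π electrons. That satisfies 4n+2 with n=1, so it is aromatic (thiophene).
The 5-membered ring with one sulfur and one =N– has a continuous p-orbital overlap around the ring; 2 ring double bonds (4 π electrons) plus a heteroatom lone pair (2) give 6 π electrons. Since 6 = 4n+2 (n=1), it is aromatic (thiazole).
The 5-membered ring with two adjacent nitrogens (one N–H, one =N–) is fully conjugated (every ring atom contributes a p orbital); 2 ring double bonds (4 π electrons) plus a heteroatom lone pair (2) give 6 π electrons. 6 = 4(1)+2, so it is aromatic (pyrazole).
5 of the 6 rings are aromatic. Total: 5.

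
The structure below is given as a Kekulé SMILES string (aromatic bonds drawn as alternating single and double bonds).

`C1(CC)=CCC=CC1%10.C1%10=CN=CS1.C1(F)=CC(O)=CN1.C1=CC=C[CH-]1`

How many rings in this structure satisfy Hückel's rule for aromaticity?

The SMILES encodes a six-membered carbon ring with two isolated C=C double bonds and two sp³ carbons; a five-membered ring with a sulfur at position 1 and a nitrogen at position 3 (in a C=N bond), with two double bonds; a five-membered ring of four carbons and one nitrogen bearing a hydrogen, with two C=C double bonds; a five-membered all-carbon ring bearing a negative charge on one carbon, with two C=C double bonds.
The 6-membered ring has two sp³ carbons, so it is not fully conjugated — not aromatic (1,4-cyclohexadiene).
The 5-membered ring with one sulfur and one =N– is fully conjugated (every ring atom contributes a p orbital); 2 ring double bonds (4 π electrons) plus a heteroatom lone pair (2) give 6 π electrons. 6 = 4(1)+2, so it is aromatic (thiazole).
The 5-membered ring with one N–H is planar and fully conjugated; 2 ring double bonds (4 π electrons) plus a heteroatom lone pair (2) give 6 π electrons. Since 6 = 4n+2 (n=1), it is aromatic (pyrrole).
The 5-membered ring is planar and fully conjugated; 2 ring double bonds (4 π electrons) plus the carbanion lone pair (2) give 6 π electrons. Since 6 = 4n+2 (n=1), it is aromatic (cyclopentadienyl anion).
3 of the 4 rings are aromatic. Total: 3.

3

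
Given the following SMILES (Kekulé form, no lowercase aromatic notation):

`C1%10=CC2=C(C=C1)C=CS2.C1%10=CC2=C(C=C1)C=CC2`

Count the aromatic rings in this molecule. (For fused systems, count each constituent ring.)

The SMILES encodes a six-membered carbon ring with three alternating C=C double bonds, fused to a five-membered ring containing one sulfur and two C=C double bonds; a six-membered carbon ring with three alternating C=C double bonds, fused to a five-membered carbon ring containing one C=C double bond and one sp³ carbon.
The fused 6/5-membered bicyclic (with one sulfur) is a single π system with 9 sp² atoms and 10 π electrons from ring double bonds plus a heteroatom lone pair. 10 = 4(2)+2, so the system is aromatic and both rings count as aromatic (benzothiophene).
The 6-membered ring is planar and fully conjugated; 3 ring double bonds give 6 π electrons. That satisfies 4n+2 with n=1, so it is aromatic (benzene ring).
The 5-membered ring has one sp³ carbon, so it is not fully conjugated — not aromatic (cyclopentene ring).
3 of the 4 rings are aromatic. Total: 3.

3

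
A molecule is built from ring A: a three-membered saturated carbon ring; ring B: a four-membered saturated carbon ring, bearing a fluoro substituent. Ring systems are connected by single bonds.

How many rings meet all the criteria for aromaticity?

0

Ring A has only sp³ atoms, so it is not fully conjugated — not aromatic (cyclopropane).
Ring B has only sp³ atoms, so it is not fully conjugated — not aromatic (cyclobutane).
No ring is aromatic. Total: 0.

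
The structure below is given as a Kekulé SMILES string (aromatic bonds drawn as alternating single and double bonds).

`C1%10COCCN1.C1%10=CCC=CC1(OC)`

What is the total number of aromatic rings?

0

The SMILES encodes a six-membered saturated ring with an oxygen and an N–H nitrogen at positions 1 and 4; a six-membered carbon ring with two isolated C=C double bonds and two sp³ carbons.
The 6-membered ring with one oxygen and one N–H (1,4) has only sp³ atoms, so it is not fully conjugated — not aromatic (morpholine).
The 6-membered ring has two sp³ carbons, so it is not fully conjugated — not aromatic (1,4-cyclohexadiene).
None of the rings are aromatic. Total: 0.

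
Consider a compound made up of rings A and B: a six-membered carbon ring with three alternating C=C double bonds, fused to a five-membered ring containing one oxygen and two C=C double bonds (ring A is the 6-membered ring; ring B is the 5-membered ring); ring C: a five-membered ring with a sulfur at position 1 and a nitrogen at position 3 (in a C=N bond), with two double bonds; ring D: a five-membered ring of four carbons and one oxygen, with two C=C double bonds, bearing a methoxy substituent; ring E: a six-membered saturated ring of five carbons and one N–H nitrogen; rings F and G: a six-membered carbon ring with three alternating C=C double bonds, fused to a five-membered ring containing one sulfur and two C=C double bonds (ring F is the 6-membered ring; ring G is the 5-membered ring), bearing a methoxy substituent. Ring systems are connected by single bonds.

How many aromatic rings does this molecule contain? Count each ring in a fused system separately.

6

Rings A and B form a fused bicyclic system (with one oxygen) with 9 sp² atoms and 10 π electrons from ring double bonds plus a heteroatom lone pair. 10 = 4(2)+2, so the system is aromatic and both rings count as aromatic (benzofuran).
Ring C is fully conjugated (every ring atom contributes a p orbital); 2 ring double bonds (4 π electrons) plus a heteroatom lone pair (2) give 6 π electrons. Since 6 = 4n+2 (n=1), ring C is aromatic (thiazole).
Ring D has a continuous p-orbital overlap around the ring; 2 ring double bonds (4 π electrons) plus a heteroatom lone pair (2) give 6 π electrons. Since 6 = 4n+2 (n=1), ring D is aromatic (furan).
Ring E has only sp³ atoms, so it is not fully conjugated — not aromatic (piperidine).
Rings F and G form a fused bicyclic system (with one sulfur) with 9 sp² atoms and 10 π electrons from ring double bonds plus a heteroatom lone pair. 10 = 4(2)+2, so the system is aromatic and both rings count as aromatic (benzothiophene).
Aromatic: A, B, C, D, F, G. Total: 6.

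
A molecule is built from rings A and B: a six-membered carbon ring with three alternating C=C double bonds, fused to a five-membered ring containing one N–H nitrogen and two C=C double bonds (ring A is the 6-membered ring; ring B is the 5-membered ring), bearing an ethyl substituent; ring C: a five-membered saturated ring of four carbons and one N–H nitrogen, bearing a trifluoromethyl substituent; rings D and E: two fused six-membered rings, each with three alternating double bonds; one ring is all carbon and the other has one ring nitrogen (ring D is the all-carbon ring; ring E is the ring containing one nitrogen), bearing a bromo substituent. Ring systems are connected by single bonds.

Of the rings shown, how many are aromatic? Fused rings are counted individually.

Rings A and B form a fused bicyclic system (with one N–H) with 9 sp² atoms and 10 π electrons from ring double bonds plus a heteroatom lone pair. 10 = 4(2)+2, so the system is aromatic and both rings count as aromatic (indole).
Ring C has only sp³ atoms, so it is not fully conjugated — not aromatic (pyrrolidine).
Rings D and E form a fused bicyclic system (with one nitrogen) with 10 sp² atoms and 10 π electrons from ring double bonds. 10 = 4(2)+2, so the system is aromatic and both rings count as aromatic (quinoline).
Aromatic: A, B, D, E. Total: 4.

4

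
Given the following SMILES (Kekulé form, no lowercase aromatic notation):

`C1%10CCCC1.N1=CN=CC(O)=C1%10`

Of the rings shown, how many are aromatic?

1

The SMILES encodes a five-membered saturated carbon ring; a six-membered ring with nitrogens at positions 1 and 3 and three alternating double bonds.
The 5-membered ring has only sp³ atoms, so it is not fully conjugated — not aromatic (cyclopentane).
The 6-membered ring with two nitrogens (1,3) is fully conjugated (every ring atom contributes a p orbital); 3 ring double bonds give 6 π electrons. Since 6 = 4n+2 (n=1), it is aromatic (pyrimidine).
1 of the 2 rings is aromatic. Total: 1.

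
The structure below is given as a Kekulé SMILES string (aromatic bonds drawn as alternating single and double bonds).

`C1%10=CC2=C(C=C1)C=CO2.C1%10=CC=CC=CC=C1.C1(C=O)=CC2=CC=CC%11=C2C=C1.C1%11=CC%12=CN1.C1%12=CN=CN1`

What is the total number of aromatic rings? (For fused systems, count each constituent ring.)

The SMILES encodes a six-membered carbon ring with three alternating C=C double bonds, fused to a five-membered ring containing one oxygen and two C=C double bonds; an eight-membered carbon ring with four alternating C=C double bonds; two fused six-membered carbon rings, each with three alternating C=C double bonds; a five-membered ring of four carbons and one nitrogen bearing a hydrogen, with two C=C double bonds; a five-membered ring with nitrogens at positions 1 and 3 (one bearing H, one in a C=N bond) and two double bonds.
The fused 6/5-membered bicyclic (with one oxygen) is a single π system with 9 sp² atoms and 10 π electrons from ring double bonds plus a heteroatom lone pair. 10 = 4(2)+2, so the system is aromatic and both rings count as aromatic (benzofuran).
The 8-membered ring has only sp² ring atoms; a planar conformation would have a fully conjugated π system of 8 electrons. But 8 = 4(2), which is 4n not 4n+2, so it is not aromatic (cyclooctatetraene) — cyclooctatetraene distorts into a non-planar tub to avoid antiaromaticity.
The fused 6/6-membered bicyclic is a single π system with 10 sp² atoms and 10 π electrons from ring double bonds. 10 = 4(2)+2, so the system is aromatic and both rings count as aromatic (naphthalene).
The 5-membered ring with one N–H has a continuous p-orbital overlap around the ring; 2 ring double bonds (4 π electrons) plus a heteroatom lone pair (2) give 6 π electrons. Since 6 = 4n+2 (n=1), it is aromatic (pyrrole).
The 5-membered ring with two nitrogens (one N–H, one =N–) has a continuous p-orbital overlap around the ring; 2 ring double bonds (4 π electrons) plus a heteroatom lone pair (2) give 6 π electrons. That satisfies 4n+2 with n=1, so it is aromatic (imidazole).
6 of the 7 rings are aromatic. Total: 6.

6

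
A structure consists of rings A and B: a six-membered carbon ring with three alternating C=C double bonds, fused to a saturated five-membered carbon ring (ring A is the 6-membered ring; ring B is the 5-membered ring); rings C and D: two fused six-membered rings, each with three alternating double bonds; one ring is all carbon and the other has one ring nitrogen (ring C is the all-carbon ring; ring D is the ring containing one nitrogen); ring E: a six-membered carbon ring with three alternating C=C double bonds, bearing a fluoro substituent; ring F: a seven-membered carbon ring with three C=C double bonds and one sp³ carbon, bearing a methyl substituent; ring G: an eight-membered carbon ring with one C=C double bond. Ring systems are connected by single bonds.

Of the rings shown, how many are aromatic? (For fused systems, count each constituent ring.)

Ring A is fully conjugated (every ring atom contributes a p orbital); 3 ring double bonds give 6 π electrons. 6 = 4(1)+2, so ring A is aromatic (benzene ring).
Ring B has three sp³ carbons, so it is not fully conjugated — not aromatic (cyclopentane ring).
Rings C and D form a fused bicyclic system (with one nitrogen) with 10 sp² atoms and 10 π electrons from ring double bonds. 10 = 4(2)+2, so the system is aromatic and both rings count as aromatic (quinoline).
Ring E is fully conjugated (every ring atom contributes a p orbital); 3 ring double bonds give 6 π electrons. Since 6 = 4n+2 (n=1), ring E is aromatic (benzene).
Ring F has one sp³ carbon, so it is not fully conjugated — not aromatic (cycloheptatriene).
Ring G has six sp³ carbons, so it is not fully conjugated — not aromatic (cyclooctene).
Aromatic: A, C, D, E. Total: 4.

4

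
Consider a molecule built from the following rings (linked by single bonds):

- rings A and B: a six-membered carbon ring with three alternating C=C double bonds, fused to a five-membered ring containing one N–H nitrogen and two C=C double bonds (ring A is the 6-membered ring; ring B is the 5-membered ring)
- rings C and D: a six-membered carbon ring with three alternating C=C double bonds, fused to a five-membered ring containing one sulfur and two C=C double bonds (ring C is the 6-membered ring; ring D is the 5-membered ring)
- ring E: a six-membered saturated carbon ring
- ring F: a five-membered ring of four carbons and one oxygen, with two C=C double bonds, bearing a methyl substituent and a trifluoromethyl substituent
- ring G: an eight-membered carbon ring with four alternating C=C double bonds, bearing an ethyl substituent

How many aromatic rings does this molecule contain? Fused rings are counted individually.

Rings A and B form a fused bicyclic system (with one N–H) with 9 sp² atoms and 10 π electrons from ring double bonds plus a heteroatom lone pair. 10 = 4(2)+2, so the system is aromatic and both rings count as aromatic (indole).
Rings C and D form a fused bicyclic system (with one sulfur) with 9 sp² atoms and 10 π electrons from ring double bonds plus a heteroatom lone pair. 10 = 4(2)+2, so the system is aromatic and both rings count as aromatic (benzothiophene).
Ring E has only sp³ atoms, so it is not fully conjugated — not aromatic (cyclohexane).
Ring F is fully conjugated (every ring atom contributes a p orbital); 2 ring double bonds (4 π electrons) plus a heteroatom lone pair (2) give 6 π electrons. That satisfies 4n+2 with n=1, so ring F is aromatic (furan).
Ring G has only sp² ring atoms; a planar conformation would have a fully conjugated π system of 8 electrons. But 8 = 4(2), which is 4n not 4n+2, so ring G is not aromatic (cyclooctatetraene) — cyclooctatetraene distorts into a non-planar tub to avoid antiaromaticity.
Aromatic: A, B, C, D, F. Total: 5.

5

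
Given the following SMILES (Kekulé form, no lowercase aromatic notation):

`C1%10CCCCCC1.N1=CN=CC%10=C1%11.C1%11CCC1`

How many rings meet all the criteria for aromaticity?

1

The SMILES encodes a seven-membered saturated carbon ring; a six-membered ring with nitrogens at positions 1 and 3 and three alternating double bonds; a four-membered saturated carbon ring.
The 7-membered ring has only sp³ atoms, so it is not fully conjugated — not aromatic (cycloheptane).
The 6-membered ring with two nitrogens (1,3) is planar and fully conjugated; 3 ring double bonds give 6 π electrons. That satisfies 4n+2 with n=1, so it is aromatic (pyrimidine).
The 4-membered ring has only sp³ atoms, so it is not fully conjugated — not aromatic (cyclobutane).
1 of the 3 rings is aromatic. Total: 1.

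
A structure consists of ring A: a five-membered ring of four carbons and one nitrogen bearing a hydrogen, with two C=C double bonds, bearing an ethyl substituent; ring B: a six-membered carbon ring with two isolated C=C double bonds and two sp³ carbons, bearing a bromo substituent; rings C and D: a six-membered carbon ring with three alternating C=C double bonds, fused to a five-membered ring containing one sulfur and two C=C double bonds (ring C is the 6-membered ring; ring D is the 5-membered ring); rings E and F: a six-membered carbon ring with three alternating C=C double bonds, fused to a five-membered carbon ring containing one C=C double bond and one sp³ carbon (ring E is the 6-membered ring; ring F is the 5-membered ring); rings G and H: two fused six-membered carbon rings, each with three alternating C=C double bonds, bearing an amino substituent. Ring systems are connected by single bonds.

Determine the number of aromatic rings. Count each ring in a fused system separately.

Ring A is fully conjugated (every ring atom contributes a p orbital); 2 ring double bonds (4 π electrons) plus a heteroatom lone pair (2) give 6 π electrons. 6 = 4(1)+2, so ring A is aromatic (pyrrole).
Ring B has two sp³ carbons, so it is not fully conjugated — not aromatic (1,4-cyclohexadiene).
Rings C and D form a fused bicyclic system (with one sulfur) with 9 sp² atoms and 10 π electrons from ring double bonds plus a heteroatom lone pair. 10 = 4(2)+2, so the system is aromatic and both rings count as aromatic (benzothiophene).
Ring E is planar and fully conjugated; 3 ring double bonds give 6 π electrons. Since 6 = 4n+2 (n=1), ring E is aromatic (benzene ring).
Ring F has one sp³ carbon, so it is not fully conjugated — not aromatic (cyclopentene ring).
Rings G and H form a fused bicyclic system with 10 sp² atoms and 10 π electrons from ring double bonds. 10 = 4(2)+2, so the system is aromatic and both rings count as aromatic (naphthalene).
Aromatic: A, C, D, E, G, H. Total: 6.

6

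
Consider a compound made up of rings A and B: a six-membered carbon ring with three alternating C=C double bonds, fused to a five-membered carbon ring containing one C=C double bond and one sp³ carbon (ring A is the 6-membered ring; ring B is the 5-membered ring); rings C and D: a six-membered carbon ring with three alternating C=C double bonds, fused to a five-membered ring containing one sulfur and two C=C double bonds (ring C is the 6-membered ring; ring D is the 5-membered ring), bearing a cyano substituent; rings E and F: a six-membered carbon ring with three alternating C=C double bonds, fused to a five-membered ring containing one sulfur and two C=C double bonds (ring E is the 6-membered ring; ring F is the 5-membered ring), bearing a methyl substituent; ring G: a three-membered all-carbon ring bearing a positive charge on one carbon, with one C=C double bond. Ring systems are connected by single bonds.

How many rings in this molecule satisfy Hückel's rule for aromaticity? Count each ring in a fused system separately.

Ring A is planar and fully conjugated; 3 ring double bonds give 6 π electrons. 6 = 4(1)+2, so ring A is aromatic (benzene ring).
Ring B has one sp³ carbon, so it is not fully conjugated — not aromatic (cyclopentene ring).
Rings C and D form a fused bicyclic system (with one sulfur) with 9 sp² atoms and 10 π electrons from ring double bonds plus a heteroatom lone pair. 10 = 4(2)+2, so the system is aromatic and both rings count as aromatic (benzothiophene).
Rings E and F form a fused bicyclic system (with one sulfur) with 9 sp² atoms and 10 π electrons from ring double bonds plus a heteroatom lone pair. 10 = 4(2)+2, so the system is aromatic and both rings count as aromatic (benzothiophene).
Ring G is planar and fully conjugated; 1 ring double bond (2 π electrons) plus the carbocation's empty p orbital (0, but keeps the ring conjugated) give 2 π electrons. Since 2 = 4n+2 (n=0), ring G is aromatic (cyclopropenyl cation).
Aromatic: A, C, D, E, F, G. Total: 6.

6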